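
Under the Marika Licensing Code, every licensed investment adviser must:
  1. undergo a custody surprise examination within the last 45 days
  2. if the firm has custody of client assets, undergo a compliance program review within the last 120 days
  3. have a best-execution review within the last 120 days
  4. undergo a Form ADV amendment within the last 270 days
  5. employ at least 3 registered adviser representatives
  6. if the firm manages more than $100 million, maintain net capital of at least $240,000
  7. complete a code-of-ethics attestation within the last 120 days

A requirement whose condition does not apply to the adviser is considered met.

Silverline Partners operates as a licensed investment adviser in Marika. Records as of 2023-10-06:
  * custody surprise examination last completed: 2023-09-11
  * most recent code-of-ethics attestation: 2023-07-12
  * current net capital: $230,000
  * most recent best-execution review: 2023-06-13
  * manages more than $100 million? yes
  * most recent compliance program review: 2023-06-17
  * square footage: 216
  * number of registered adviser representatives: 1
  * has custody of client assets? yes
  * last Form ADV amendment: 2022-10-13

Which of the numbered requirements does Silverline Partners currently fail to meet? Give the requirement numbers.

1. custody surprise examination 25 days ago vs limit 45 → met
2. condition 'has custody of client assets' holds; compliance program review 111 days ago vs limit 120 → met
3. best-execution review 115 days ago vs limit 120 → met
4. Form ADV amendment 358 days ago vs limit 270 → not met
5. registered adviser representatives 1 < 3 → not met
6. condition 'manages more than $100 million' holds; net capital $230,000 < $240,000 → not met
7. code-of-ethics attestation 86 days ago vs limit 120 → met
Not met: 4, 5, 6

4, 5, 6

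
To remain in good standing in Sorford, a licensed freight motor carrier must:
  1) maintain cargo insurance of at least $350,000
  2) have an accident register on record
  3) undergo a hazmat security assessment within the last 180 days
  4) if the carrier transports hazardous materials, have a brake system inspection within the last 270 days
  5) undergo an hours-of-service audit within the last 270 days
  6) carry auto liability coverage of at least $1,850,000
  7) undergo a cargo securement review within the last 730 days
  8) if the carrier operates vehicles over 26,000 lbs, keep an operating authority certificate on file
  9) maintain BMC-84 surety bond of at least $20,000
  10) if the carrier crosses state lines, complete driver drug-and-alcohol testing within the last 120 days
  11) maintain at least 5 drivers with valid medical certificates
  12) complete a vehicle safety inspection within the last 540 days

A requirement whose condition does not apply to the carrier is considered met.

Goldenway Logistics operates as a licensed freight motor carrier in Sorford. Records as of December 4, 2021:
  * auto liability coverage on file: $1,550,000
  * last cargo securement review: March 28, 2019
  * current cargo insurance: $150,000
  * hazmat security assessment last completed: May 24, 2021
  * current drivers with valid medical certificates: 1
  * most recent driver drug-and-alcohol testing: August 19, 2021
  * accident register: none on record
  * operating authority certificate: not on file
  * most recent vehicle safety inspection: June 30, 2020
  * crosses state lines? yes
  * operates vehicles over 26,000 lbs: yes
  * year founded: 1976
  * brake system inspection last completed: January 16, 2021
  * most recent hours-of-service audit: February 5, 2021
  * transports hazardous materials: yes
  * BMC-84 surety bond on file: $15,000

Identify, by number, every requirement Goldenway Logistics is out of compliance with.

1. cargo insurance $150,000 < $350,000 → not met
2. accident register absent → not met
3. hazmat security assessment 194 days ago vs limit 180 → not met
4. condition 'transports hazardous materials' holds; brake system inspection 322 days ago vs limit 270 → not met
5. hours-of-service audit 302 days ago vs limit 270 → not met
6. auto liability coverage $1,550,000 < $1,850,000 → not met
7. cargo securement review 982 days ago vs limit 730 → not met
8. condition 'operates vehicles over 26,000 lbs' holds; operating authority certificate absent → not met
9. BMC-84 surety bond $15,000 < $20,000 → not met
10. condition 'crosses state lines' holds; driver drug-and-alcohol testing 107 days ago vs limit 120 → met
11. drivers with valid medical certificates 1 < 5 → not met
12. vehicle safety inspection 522 days ago vs limit 540 → met
Not met: 1, 2, 3, 4, 5, 6, 7, 8, 9, 11

1, 2, 3, 4, 5, 6, 7, 8, 9, 11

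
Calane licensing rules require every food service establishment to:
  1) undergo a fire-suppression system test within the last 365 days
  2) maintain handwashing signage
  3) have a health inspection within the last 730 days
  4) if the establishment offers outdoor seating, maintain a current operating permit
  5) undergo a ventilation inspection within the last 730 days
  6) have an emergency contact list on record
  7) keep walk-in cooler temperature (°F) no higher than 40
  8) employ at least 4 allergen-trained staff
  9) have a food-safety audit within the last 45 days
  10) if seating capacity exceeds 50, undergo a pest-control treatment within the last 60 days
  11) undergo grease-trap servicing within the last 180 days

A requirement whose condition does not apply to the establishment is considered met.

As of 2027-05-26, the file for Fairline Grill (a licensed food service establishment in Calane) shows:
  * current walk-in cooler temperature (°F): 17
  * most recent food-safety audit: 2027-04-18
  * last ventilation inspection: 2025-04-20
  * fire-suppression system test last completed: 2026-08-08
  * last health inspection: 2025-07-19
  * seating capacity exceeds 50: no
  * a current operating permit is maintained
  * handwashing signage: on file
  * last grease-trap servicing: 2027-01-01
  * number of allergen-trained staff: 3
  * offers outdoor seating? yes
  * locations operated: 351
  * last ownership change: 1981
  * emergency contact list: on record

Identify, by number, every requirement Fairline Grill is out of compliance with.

5, 8

1. fire-suppression system test 291 days ago vs limit 365 → met
2. handwashing signage present → met
3. health inspection 676 days ago vs limit 730 → met
4. condition 'offers outdoor seating' holds; current operating permit present → met
5. ventilation inspection 766 days ago vs limit 730 → not met
6. emergency contact list present → met
7. walk-in cooler temperature (°F) 17 ≤ 40 → met
8. allergen-trained staff 3 < 4 → not met
9. food-safety audit 38 days ago vs limit 45 → met
10. condition 'seating capacity exceeds 50' does not hold → requirement n/a → met
11. grease-trap servicing 145 days ago vs limit 180 → met
Not met: 5, 8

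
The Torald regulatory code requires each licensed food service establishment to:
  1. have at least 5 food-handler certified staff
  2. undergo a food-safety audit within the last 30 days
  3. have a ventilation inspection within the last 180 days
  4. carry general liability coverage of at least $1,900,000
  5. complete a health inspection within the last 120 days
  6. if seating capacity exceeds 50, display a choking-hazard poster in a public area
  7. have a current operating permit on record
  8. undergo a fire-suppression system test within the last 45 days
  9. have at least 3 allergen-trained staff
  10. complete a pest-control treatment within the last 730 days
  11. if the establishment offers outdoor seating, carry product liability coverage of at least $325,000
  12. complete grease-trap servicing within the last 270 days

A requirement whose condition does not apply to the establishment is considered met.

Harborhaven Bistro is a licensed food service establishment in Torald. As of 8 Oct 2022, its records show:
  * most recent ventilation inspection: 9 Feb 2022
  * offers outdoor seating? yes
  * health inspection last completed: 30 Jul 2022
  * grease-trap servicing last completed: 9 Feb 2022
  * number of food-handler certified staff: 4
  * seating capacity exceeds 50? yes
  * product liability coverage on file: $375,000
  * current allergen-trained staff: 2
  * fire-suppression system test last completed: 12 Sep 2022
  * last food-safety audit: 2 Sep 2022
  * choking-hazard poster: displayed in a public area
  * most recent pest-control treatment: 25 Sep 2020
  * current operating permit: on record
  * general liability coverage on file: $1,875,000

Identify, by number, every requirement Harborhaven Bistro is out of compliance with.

1. food-handler certified staff 4 < 5 → not met
2. food-safety audit 36 days ago vs limit 30 → not met
3. ventilation inspection 241 days ago vs limit 180 → not met
4. general liability coverage $1,875,000 < $1,900,000 → not met
5. health inspection 70 days ago vs limit 120 → met
6. condition 'seating capacity exceeds 50' holds; choking-hazard poster present → met
7. current operating permit present → met
8. fire-suppression system test 26 days ago vs limit 45 → met
9. allergen-trained staff 2 < 3 → not met
10. pest-control treatment 743 days ago vs limit 730 → not met
11. condition 'offers outdoor seating' holds; product liability coverage $375,000 ≥ $325,000 → met
12. grease-trap servicing 241 days ago vs limit 270 → met
Not met: 1, 2, 3, 4, 9, 10

1, 2, 3, 4, 9, 10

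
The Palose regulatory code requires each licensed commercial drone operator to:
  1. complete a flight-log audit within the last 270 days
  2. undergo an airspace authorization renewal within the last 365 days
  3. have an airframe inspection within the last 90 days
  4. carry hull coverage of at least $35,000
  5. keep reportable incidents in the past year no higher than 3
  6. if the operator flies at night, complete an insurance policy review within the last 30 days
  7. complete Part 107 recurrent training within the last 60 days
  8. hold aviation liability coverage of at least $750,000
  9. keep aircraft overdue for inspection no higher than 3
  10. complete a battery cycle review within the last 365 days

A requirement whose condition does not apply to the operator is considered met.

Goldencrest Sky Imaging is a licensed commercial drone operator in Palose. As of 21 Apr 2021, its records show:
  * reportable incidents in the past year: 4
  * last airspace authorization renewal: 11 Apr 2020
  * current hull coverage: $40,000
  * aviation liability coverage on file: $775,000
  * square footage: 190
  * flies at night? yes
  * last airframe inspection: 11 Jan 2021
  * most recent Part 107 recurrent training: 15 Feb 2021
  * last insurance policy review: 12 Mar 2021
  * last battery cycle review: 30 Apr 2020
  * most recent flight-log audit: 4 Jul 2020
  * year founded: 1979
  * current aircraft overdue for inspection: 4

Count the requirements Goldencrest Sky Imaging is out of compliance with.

7

1. flight-log audit 291 days ago vs limit 270 → not met
2. airspace authorization renewal 375 days ago vs limit 365 → not met
3. airframe inspection 100 days ago vs limit 90 → not met
4. hull coverage $40,000 ≥ $35,000 → met
5. reportable incidents in the past year 4 > 3 → not met
6. condition 'flies at night' holds; insurance policy review 40 days ago vs limit 30 → not met
7. Part 107 recurrent training 65 days ago vs limit 60 → not met
8. aviation liability coverage $775,000 ≥ $750,000 → met
9. aircraft overdue for inspection 4 > 3 → not met
10. battery cycle review 356 days ago vs limit 365 → met
Not met: 7 of 10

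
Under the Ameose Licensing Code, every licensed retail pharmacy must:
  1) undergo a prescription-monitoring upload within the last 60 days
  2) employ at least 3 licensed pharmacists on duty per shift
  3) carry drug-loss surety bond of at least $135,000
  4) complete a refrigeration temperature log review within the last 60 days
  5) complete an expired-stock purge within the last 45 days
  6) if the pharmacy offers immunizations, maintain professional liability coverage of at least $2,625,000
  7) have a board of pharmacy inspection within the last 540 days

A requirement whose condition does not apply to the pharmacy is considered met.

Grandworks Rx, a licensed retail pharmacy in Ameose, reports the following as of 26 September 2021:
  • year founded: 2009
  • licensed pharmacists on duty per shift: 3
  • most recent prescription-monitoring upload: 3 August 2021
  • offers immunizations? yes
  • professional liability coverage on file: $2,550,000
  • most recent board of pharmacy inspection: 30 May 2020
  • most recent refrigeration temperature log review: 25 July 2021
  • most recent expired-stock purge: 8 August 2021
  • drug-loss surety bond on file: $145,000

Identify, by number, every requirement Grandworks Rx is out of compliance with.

1. prescription-monitoring upload 54 days ago vs limit 60 → met
2. licensed pharmacists on duty per shift 3 ≥ 3 → met
3. drug-loss surety bond $145,000 ≥ $135,000 → met
4. refrigeration temperature log review 63 days ago vs limit 60 → not met
5. expired-stock purge 49 days ago vs limit 45 → not met
6. condition 'offers immunizations' holds; professional liability coverage $2,550,000 < $2,625,000 → not met
7. board of pharmacy inspection 484 days ago vs limit 540 → met
Not met: 4, 5, 6

4, 5, 6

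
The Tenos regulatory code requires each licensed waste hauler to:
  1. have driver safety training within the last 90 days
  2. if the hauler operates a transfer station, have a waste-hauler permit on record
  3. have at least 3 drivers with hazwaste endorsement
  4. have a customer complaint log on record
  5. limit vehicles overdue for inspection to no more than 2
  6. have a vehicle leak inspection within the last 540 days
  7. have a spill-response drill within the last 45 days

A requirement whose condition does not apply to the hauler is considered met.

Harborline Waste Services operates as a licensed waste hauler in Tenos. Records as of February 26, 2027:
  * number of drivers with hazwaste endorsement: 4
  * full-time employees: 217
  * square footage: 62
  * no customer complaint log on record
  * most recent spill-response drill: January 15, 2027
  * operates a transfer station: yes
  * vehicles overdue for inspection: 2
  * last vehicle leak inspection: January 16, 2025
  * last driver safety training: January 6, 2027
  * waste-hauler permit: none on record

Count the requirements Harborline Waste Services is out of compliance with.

1. driver safety training 51 days ago vs limit 90 → met
2. condition 'operates a transfer station' holds; waste-hauler permit absent → not met
3. drivers with hazwaste endorsement 4 ≥ 3 → met
4. customer complaint log absent → not met
5. vehicles overdue for inspection 2 ≤ 2 → met
6. vehicle leak inspection 771 days ago vs limit 540 → not met
7. spill-response drill 42 days ago vs limit 45 → met
Not met: 3 of 7

3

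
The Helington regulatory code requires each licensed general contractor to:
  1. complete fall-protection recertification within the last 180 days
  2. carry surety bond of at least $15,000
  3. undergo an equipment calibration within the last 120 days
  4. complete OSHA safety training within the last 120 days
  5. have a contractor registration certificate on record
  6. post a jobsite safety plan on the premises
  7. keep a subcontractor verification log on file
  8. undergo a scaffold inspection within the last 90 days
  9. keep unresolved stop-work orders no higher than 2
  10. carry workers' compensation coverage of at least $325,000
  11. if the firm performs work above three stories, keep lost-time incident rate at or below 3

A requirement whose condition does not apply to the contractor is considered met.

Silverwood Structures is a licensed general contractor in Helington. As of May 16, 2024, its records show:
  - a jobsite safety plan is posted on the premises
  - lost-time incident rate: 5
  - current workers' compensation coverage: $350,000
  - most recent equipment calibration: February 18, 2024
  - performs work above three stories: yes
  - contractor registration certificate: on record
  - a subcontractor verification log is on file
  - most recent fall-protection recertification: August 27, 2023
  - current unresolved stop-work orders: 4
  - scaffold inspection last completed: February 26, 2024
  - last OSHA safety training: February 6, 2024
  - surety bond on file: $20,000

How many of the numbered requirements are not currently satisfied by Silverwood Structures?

3

1. fall-protection recertification 263 days ago vs limit 180 → not met
2. surety bond $20,000 ≥ $15,000 → met
3. equipment calibration 88 days ago vs limit 120 → met
4. OSHA safety training 100 days ago vs limit 120 → met
5. contractor registration certificate present → met
6. jobsite safety plan present → met
7. subcontractor verification log present → met
8. scaffold inspection 80 days ago vs limit 90 → met
9. unresolved stop-work orders 4 > 2 → not met
10. workers' compensation coverage $350,000 ≥ $325,000 → met
11. condition 'performs work above three stories' holds; lost-time incident rate 5 > 3 → not met
Not met: 3 of 11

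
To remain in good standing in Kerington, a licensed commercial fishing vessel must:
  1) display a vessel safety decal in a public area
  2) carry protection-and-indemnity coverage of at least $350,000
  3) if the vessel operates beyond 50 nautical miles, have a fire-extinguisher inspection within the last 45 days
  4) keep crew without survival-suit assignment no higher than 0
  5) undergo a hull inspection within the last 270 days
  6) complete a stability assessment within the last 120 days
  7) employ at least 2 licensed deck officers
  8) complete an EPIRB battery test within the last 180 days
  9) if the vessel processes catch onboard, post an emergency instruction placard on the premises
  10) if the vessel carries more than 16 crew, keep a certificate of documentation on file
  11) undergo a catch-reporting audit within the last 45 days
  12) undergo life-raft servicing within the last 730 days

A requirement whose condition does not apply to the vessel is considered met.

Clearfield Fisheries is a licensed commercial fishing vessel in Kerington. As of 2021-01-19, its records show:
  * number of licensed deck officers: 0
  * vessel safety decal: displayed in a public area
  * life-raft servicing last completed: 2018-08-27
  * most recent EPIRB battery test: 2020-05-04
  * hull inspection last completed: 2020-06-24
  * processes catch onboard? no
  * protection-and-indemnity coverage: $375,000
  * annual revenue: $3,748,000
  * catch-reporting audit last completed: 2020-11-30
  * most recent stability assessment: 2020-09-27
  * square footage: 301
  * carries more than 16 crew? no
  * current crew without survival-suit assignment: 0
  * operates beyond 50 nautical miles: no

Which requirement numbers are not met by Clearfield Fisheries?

7, 8, 11, 12

1. vessel safety decal present → met
2. protection-and-indemnity coverage $375,000 ≥ $350,000 → met
3. condition 'operates beyond 50 nautical miles' does not hold → requirement n/a → met
4. crew without survival-suit assignment 0 ≤ 0 → met
5. hull inspection 209 days ago vs limit 270 → met
6. stability assessment 114 days ago vs limit 120 → met
7. licensed deck officers 0 < 2 → not met
8. EPIRB battery test 260 days ago vs limit 180 → not met
9. condition 'processes catch onboard' does not hold → requirement n/a → met
10. condition 'carries more than 16 crew' does not hold → requirement n/a → met
11. catch-reporting audit 50 days ago vs limit 45 → not met
12. life-raft servicing 876 days ago vs limit 730 → not met
Not met: 7, 8, 11, 12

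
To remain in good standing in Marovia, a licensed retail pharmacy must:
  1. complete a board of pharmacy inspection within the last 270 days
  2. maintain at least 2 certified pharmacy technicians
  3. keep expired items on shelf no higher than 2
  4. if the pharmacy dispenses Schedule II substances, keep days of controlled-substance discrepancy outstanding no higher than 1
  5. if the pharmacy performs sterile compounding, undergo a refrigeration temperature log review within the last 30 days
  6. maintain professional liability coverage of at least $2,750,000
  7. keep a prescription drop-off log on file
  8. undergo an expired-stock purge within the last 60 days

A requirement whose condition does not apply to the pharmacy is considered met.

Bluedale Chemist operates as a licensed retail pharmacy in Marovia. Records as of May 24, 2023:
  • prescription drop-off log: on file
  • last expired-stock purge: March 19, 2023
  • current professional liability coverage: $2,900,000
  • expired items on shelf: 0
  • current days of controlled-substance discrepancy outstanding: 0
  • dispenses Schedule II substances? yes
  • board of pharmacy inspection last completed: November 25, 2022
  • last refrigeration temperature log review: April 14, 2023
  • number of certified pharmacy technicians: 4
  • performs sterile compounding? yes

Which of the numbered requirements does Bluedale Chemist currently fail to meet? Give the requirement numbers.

5, 8

1. board of pharmacy inspection 180 days ago vs limit 270 → met
2. certified pharmacy technicians 4 ≥ 2 → met
3. expired items on shelf 0 ≤ 2 → met
4. condition 'dispenses Schedule II substances' holds; days of controlled-substance discrepancy outstanding 0 ≤ 1 → met
5. condition 'performs sterile compounding' holds; refrigeration temperature log review 40 days ago vs limit 30 → not met
6. professional liability coverage $2,900,000 ≥ $2,750,000 → met
7. prescription drop-off log present → met
8. expired-stock purge 66 days ago vs limit 60 → not met
Not met: 5, 8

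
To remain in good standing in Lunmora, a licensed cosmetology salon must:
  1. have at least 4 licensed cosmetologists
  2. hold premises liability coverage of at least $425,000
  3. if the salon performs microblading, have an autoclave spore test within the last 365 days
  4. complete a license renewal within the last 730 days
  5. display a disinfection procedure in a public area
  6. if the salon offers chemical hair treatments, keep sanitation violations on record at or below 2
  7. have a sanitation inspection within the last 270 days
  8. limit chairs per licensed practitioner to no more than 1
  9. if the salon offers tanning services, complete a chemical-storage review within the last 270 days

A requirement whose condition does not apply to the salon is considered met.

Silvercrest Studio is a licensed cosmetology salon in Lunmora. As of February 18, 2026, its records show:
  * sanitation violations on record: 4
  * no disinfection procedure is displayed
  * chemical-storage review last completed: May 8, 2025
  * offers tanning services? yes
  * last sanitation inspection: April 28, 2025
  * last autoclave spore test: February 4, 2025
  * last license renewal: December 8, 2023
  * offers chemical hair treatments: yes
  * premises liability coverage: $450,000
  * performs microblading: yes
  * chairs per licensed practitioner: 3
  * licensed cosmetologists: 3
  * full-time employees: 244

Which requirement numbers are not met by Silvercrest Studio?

1, 3, 4, 5, 6, 7, 8, 9

1. licensed cosmetologists 3 < 4 → not met
2. premises liability coverage $450,000 ≥ $425,000 → met
3. condition 'performs microblading' holds; autoclave spore test 379 days ago vs limit 365 → not met
4. license renewal 803 days ago vs limit 730 → not met
5. disinfection procedure absent → not met
6. condition 'offers chemical hair treatments' holds; sanitation violations on record 4 > 2 → not met
7. sanitation inspection 296 days ago vs limit 270 → not met
8. chairs per licensed practitioner 3 > 1 → not met
9. condition 'offers tanning services' holds; chemical-storage review 286 days ago vs limit 270 → not met
Not met: 1, 3, 4, 5, 6, 7, 8, 9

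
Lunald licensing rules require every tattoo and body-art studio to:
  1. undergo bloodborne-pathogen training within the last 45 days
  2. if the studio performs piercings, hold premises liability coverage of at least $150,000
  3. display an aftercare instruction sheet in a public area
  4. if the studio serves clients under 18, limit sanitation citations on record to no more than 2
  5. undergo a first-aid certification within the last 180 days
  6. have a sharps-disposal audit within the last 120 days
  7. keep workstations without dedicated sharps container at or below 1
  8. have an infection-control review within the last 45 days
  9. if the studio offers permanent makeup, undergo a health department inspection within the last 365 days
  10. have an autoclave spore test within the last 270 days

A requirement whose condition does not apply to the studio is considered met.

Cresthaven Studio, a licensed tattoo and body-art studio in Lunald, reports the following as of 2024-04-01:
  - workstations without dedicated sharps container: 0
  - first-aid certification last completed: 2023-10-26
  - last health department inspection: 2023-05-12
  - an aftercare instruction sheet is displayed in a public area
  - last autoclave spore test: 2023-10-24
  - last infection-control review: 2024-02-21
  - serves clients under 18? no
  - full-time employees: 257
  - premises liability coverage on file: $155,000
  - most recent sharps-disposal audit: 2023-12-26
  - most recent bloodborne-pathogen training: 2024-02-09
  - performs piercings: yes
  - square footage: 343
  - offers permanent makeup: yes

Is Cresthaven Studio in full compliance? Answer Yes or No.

1. bloodborne-pathogen training 52 days ago vs limit 45 → not met
2. condition 'performs piercings' holds; premises liability coverage $155,000 ≥ $150,000 → met
3. aftercare instruction sheet present → met
4. condition 'serves clients under 18' does not hold → requirement n/a → met
5. first-aid certification 158 days ago vs limit 180 → met
6. sharps-disposal audit 97 days ago vs limit 120 → met
7. workstations without dedicated sharps container 0 ≤ 1 → met
8. infection-control review 40 days ago vs limit 45 → met
9. condition 'offers permanent makeup' holds; health department inspection 325 days ago vs limit 365 → met
10. autoclave spore test 160 days ago vs limit 270 → met
Not met: 1

No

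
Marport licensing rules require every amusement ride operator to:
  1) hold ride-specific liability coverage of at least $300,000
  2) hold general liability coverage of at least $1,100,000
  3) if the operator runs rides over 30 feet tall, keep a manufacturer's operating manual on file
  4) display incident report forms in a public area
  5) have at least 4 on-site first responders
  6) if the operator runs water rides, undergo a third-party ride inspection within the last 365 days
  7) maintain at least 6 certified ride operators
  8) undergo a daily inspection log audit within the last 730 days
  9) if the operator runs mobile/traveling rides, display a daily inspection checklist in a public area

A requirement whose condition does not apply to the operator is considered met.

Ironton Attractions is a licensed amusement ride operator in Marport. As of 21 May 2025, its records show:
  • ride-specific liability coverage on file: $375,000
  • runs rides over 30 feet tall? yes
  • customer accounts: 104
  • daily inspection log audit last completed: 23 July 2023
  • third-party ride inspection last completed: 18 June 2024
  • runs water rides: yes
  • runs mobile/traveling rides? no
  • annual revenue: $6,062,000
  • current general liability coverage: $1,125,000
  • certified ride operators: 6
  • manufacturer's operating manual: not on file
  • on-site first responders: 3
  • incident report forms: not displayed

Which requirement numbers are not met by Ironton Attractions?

3, 4, 5

1. ride-specific liability coverage $375,000 ≥ $300,000 → met
2. general liability coverage $1,125,000 ≥ $1,100,000 → met
3. condition 'runs rides over 30 feet tall' holds; manufacturer's operating manual absent → not met
4. incident report forms absent → not met
5. on-site first responders 3 < 4 → not met
6. condition 'runs water rides' holds; third-party ride inspection 337 days ago vs limit 365 → met
7. certified ride operators 6 ≥ 6 → met
8. daily inspection log audit 668 days ago vs limit 730 → met
9. condition 'runs mobile/traveling rides' does not hold → requirement n/a → met
Not met: 3, 4, 5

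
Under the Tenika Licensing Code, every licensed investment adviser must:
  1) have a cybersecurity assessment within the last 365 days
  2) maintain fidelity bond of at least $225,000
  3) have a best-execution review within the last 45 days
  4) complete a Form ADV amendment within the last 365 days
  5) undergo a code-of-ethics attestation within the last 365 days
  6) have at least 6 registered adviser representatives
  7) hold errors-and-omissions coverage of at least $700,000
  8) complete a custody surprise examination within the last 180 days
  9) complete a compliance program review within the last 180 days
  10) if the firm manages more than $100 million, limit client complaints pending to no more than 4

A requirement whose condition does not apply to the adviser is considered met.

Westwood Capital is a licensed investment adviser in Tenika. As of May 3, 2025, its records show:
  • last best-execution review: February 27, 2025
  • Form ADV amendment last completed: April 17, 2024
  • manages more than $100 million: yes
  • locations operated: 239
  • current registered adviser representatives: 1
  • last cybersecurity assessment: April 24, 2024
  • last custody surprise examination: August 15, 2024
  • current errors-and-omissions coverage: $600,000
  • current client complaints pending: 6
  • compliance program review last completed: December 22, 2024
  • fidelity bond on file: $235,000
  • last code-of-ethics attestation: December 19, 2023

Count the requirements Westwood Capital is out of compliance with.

8

1. cybersecurity assessment 374 days ago vs limit 365 → not met
2. fidelity bond $235,000 ≥ $225,000 → met
3. best-execution review 65 days ago vs limit 45 → not met
4. Form ADV amendment 381 days ago vs limit 365 → not met
5. code-of-ethics attestation 501 days ago vs limit 365 → not met
6. registered adviser representatives 1 < 6 → not met
7. errors-and-omissions coverage $600,000 < $700,000 → not met
8. custody surprise examination 261 days ago vs limit 180 → not met
9. compliance program review 132 days ago vs limit 180 → met
10. condition 'manages more than $100 million' holds; client complaints pending 6 > 4 → not met
Not met: 8 of 10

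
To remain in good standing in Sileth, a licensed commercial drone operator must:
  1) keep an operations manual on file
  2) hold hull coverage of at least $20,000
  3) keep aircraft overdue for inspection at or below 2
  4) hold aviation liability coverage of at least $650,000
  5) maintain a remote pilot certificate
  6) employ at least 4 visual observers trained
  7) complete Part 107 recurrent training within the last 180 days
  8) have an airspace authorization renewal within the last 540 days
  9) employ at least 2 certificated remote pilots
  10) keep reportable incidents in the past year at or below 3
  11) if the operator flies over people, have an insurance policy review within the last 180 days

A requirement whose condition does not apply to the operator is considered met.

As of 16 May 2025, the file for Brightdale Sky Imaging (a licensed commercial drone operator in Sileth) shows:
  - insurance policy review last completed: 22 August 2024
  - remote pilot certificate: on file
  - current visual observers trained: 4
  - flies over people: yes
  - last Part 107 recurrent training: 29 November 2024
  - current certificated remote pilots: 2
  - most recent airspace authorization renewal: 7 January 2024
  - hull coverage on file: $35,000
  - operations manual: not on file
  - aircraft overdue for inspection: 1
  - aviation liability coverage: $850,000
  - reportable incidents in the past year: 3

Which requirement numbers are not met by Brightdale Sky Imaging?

1, 11

1. operations manual absent → not met
2. hull coverage $35,000 ≥ $20,000 → met
3. aircraft overdue for inspection 1 ≤ 2 → met
4. aviation liability coverage $850,000 ≥ $650,000 → met
5. remote pilot certificate present → met
6. visual observers trained 4 ≥ 4 → met
7. Part 107 recurrent training 168 days ago vs limit 180 → met
8. airspace authorization renewal 495 days ago vs limit 540 → met
9. certificated remote pilots 2 ≥ 2 → met
10. reportable incidents in the past year 3 ≤ 3 → met
11. condition 'flies over people' holds; insurance policy review 267 days ago vs limit 180 → not met
Not met: 1, 11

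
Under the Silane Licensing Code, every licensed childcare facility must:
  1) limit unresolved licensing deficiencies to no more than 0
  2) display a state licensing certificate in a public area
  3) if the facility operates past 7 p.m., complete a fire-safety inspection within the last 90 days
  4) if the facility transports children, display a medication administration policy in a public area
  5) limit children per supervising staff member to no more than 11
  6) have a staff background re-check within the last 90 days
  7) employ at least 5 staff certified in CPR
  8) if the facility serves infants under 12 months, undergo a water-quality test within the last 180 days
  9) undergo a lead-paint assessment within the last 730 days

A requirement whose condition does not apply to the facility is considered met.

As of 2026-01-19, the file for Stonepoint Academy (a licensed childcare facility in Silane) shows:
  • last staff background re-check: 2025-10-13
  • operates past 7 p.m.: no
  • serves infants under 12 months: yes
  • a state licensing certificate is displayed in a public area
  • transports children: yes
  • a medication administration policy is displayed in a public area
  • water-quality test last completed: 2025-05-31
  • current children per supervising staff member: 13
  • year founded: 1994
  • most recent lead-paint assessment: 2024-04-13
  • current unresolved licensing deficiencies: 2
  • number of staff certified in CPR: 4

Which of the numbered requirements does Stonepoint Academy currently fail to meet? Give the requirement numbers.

1. unresolved licensing deficiencies 2 > 0 → not met
2. state licensing certificate present → met
3. condition 'operates past 7 p.m.' does not hold → requirement n/a → met
4. condition 'transports children' holds; medication administration policy present → met
5. children per supervising staff member 13 > 11 → not met
6. staff background re-check 98 days ago vs limit 90 → not met
7. staff certified in CPR 4 < 5 → not met
8. condition 'serves infants under 12 months' holds; water-quality test 233 days ago vs limit 180 → not met
9. lead-paint assessment 646 days ago vs limit 730 → met
Not met: 1, 5, 6, 7, 8

1, 5, 6, 7, 8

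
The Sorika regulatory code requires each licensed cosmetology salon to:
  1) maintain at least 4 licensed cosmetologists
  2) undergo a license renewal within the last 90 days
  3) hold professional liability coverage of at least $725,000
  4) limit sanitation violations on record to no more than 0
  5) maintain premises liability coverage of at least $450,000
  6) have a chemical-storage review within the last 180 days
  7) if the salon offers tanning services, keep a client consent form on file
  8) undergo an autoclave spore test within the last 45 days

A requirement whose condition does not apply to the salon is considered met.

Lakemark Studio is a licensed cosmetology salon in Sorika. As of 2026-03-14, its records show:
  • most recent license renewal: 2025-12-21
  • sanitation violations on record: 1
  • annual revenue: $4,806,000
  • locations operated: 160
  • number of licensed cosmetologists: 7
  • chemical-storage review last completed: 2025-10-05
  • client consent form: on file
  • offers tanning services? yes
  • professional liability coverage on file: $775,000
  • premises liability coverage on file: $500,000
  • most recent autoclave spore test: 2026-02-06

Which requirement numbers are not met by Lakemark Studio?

1. licensed cosmetologists 7 ≥ 4 → met
2. license renewal 83 days ago vs limit 90 → met
3. professional liability coverage $775,000 ≥ $725,000 → met
4. sanitation violations on record 1 > 0 → not met
5. premises liability coverage $500,000 ≥ $450,000 → met
6. chemical-storage review 160 days ago vs limit 180 → met
7. condition 'offers tanning services' holds; client consent form present → met
8. autoclave spore test 36 days ago vs limit 45 → met
Not met: 4

4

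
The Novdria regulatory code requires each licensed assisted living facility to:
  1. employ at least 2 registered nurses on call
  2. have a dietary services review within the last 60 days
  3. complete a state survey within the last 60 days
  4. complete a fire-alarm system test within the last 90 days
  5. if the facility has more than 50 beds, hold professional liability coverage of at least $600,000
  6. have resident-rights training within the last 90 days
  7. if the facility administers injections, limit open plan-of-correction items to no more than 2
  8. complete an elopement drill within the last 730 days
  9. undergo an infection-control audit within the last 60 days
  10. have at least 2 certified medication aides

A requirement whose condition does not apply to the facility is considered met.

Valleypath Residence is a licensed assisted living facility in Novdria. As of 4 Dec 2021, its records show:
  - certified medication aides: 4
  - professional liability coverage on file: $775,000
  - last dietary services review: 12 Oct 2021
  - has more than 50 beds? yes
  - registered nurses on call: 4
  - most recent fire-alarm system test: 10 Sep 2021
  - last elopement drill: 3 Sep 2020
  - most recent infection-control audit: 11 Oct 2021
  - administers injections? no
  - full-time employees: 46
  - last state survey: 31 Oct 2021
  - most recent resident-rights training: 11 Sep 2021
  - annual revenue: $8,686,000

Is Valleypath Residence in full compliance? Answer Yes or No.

Yes

1. registered nurses on call 4 ≥ 2 → met
2. dietary services review 53 days ago vs limit 60 → met
3. state survey 34 days ago vs limit 60 → met
4. fire-alarm system test 85 days ago vs limit 90 → met
5. condition 'has more than 50 beds' holds; professional liability coverage $775,000 ≥ $600,000 → met
6. resident-rights training 84 days ago vs limit 90 → met
7. condition 'administers injections' does not hold → requirement n/a → met
8. elopement drill 457 days ago vs limit 730 → met
9. infection-control audit 54 days ago vs limit 60 → met
10. certified medication aides 4 ≥ 2 → met
All met.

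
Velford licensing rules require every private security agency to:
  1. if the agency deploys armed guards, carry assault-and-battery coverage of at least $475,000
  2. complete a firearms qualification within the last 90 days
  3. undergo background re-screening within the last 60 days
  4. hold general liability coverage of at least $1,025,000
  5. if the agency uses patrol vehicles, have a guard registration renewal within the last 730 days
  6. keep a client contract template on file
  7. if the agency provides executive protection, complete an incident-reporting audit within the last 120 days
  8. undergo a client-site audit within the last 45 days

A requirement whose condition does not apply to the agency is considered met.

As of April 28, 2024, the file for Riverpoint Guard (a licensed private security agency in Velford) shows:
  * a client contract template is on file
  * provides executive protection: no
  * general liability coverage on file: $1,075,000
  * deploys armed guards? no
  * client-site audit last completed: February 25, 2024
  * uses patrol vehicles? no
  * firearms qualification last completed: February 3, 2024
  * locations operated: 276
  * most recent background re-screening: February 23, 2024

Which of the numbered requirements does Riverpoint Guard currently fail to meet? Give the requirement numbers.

3, 8

1. condition 'deploys armed guards' does not hold → requirement n/a → met
2. firearms qualification 85 days ago vs limit 90 → met
3. background re-screening 65 days ago vs limit 60 → not met
4. general liability coverage $1,075,000 ≥ $1,025,000 → met
5. condition 'uses patrol vehicles' does not hold → requirement n/a → met
6. client contract template present → met
7. condition 'provides executive protection' does not hold → requirement n/a → met
8. client-site audit 63 days ago vs limit 45 → not met
Not met: 3, 8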